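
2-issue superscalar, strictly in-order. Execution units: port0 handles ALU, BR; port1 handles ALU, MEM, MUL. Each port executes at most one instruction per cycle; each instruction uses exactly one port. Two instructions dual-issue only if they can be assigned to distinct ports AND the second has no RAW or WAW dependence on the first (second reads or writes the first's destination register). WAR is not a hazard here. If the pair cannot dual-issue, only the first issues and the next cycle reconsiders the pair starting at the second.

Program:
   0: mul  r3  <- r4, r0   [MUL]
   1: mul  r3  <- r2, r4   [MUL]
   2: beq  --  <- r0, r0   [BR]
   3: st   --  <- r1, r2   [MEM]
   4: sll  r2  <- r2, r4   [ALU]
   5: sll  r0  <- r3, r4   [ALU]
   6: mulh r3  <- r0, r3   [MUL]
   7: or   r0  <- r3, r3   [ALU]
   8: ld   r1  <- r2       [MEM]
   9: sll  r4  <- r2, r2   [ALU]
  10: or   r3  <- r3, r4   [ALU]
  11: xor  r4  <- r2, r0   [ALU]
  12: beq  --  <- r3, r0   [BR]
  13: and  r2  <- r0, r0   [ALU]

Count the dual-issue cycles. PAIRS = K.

t=0 i0:mul ; no-port MUL/MUL
t=1 i1/i2:mul/beq ; 2-wide
t=2 i3/i4:st/sll ; 2-wide
t=3 i5:sll ; RAW r0
t=4 i6:mulh ; RAW r3
t=5 i7/i8:or/ld ; 2-wide
t=6 i9:sll ; RAW r4
t=7 i10/i11:or/xor ; 2-wide
t=8 i12/i13:beq/and ; 2-wide

PAIRS = 5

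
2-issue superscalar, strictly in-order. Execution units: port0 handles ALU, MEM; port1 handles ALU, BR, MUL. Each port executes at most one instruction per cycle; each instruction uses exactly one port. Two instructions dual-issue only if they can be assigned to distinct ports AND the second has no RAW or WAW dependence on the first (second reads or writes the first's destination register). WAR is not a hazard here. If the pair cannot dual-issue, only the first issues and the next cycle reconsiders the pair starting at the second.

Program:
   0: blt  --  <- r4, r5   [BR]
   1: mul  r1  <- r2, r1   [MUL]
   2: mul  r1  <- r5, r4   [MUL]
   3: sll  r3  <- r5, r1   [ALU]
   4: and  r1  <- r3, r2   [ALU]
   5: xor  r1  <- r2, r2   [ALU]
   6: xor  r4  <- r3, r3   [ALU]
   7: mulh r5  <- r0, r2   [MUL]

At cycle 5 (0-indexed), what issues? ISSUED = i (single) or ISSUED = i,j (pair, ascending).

ISSUED = 5,6

t=0 i0:blt ; no-port BR/MUL
t=1 i1:mul ; no-port MUL/MUL
t=2 i2:mul ; RAW r1
t=3 i3:sll ; RAW r3
t=4 i4:and ; WAW r1
t=5 i5&i6:xor/xor ; pair
t=6 i7:mulh ; tail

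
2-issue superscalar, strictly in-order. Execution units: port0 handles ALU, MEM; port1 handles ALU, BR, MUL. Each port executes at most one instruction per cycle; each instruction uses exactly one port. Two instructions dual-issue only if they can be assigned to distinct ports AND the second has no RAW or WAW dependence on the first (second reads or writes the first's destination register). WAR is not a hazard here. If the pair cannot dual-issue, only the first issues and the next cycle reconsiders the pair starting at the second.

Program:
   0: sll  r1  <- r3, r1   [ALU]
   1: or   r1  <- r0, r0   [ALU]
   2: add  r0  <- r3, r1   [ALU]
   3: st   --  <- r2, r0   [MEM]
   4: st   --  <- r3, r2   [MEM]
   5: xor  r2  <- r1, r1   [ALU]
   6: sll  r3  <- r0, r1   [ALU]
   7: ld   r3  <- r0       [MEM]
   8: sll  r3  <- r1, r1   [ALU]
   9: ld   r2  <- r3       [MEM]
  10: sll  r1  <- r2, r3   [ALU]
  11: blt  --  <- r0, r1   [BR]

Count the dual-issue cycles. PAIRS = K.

c0: i0 sll.ALU  WAW r1
c1: i1 or.ALU  RAW r1
c2: i2 add.ALU  RAW r0
c3: i3 st.MEM  no-port MEM/MEM
c4: i4,i5 st.MEM;xor.ALU  pair
c5: i6 sll.ALU  WAW r3
c6: i7 ld.MEM  WAW r3
c7: i8 sll.ALU  RAW r3
c8: i9 ld.MEM  RAW r2
c9: i10 sll.ALU  RAW r1
c10: i11 blt.BR  tail

PAIRS = 1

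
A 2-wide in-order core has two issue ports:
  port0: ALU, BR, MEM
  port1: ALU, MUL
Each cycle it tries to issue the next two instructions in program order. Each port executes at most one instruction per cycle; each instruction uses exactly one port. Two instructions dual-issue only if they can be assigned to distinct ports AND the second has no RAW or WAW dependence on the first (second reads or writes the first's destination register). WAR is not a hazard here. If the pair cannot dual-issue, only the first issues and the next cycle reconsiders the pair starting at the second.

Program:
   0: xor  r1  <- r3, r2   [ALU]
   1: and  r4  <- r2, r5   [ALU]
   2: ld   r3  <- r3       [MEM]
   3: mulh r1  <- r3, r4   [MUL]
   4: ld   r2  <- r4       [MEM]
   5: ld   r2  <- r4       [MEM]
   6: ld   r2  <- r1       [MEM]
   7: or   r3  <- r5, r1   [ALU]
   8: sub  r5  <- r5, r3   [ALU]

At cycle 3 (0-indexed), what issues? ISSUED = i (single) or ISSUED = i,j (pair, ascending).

  cy0 -> i0/i1 (xor/and) 2-wide
  cy1 -> i2 (ld) RAW r3
  cy2 -> i3/i4 (mulh/ld) 2-wide
  cy3 -> i5 (ld) no-port MEM/MEM
  cy4 -> i6/i7 (ld/or) 2-wide
  cy5 -> i8 (sub) tail

ISSUED = 5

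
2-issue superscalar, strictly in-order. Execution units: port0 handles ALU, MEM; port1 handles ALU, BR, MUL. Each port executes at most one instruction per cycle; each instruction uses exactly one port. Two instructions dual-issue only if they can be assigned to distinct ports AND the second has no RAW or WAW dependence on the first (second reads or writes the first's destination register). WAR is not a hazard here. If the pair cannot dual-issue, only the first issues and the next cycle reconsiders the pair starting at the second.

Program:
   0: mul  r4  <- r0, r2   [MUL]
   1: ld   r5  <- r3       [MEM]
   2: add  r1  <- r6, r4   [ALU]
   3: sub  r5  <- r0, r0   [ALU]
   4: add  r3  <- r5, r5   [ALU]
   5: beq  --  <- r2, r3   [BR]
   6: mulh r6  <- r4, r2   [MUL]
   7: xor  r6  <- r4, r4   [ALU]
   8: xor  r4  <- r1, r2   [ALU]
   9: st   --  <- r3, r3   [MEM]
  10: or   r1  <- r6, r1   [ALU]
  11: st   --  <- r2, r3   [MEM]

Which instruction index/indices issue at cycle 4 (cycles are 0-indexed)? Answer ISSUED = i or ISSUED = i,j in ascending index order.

ISSUED = 6

c0: i0,i1 mul/ld  pair
c1: i2,i3 add/sub  pair
c2: i4 add  RAW r3
c3: i5 beq  no-port BR/MUL
c4: i6 mulh  WAW r6
c5: i7,i8 xor/xor  pair
c6: i9,i10 st/or  pair
c7: i11 st  tail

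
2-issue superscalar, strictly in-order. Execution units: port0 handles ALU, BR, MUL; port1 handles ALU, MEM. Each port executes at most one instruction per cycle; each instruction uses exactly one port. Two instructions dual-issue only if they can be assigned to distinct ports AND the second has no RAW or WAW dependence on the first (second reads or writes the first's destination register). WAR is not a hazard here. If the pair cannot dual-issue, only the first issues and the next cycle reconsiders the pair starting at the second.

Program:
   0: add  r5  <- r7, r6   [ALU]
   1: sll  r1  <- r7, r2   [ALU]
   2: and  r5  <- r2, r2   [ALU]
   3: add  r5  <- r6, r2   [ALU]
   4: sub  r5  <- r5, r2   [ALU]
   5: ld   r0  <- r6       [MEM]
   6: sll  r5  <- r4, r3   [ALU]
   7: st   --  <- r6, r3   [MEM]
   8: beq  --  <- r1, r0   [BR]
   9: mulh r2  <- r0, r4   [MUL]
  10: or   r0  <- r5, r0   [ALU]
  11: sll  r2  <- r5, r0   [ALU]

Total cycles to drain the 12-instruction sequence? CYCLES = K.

CYCLES = 8

  cy0 -> i0+i1 (add;sll) dual
  cy1 -> i2 (and) WAW r5
  cy2 -> i3 (add) RAW+WAW r5
  cy3 -> i4+i5 (sub;ld) dual
  cy4 -> i6+i7 (sll;st) dual
  cy5 -> i8 (beq) no-port BR/MUL
  cy6 -> i9+i10 (mulh;or) dual
  cy7 -> i11 (sll) tail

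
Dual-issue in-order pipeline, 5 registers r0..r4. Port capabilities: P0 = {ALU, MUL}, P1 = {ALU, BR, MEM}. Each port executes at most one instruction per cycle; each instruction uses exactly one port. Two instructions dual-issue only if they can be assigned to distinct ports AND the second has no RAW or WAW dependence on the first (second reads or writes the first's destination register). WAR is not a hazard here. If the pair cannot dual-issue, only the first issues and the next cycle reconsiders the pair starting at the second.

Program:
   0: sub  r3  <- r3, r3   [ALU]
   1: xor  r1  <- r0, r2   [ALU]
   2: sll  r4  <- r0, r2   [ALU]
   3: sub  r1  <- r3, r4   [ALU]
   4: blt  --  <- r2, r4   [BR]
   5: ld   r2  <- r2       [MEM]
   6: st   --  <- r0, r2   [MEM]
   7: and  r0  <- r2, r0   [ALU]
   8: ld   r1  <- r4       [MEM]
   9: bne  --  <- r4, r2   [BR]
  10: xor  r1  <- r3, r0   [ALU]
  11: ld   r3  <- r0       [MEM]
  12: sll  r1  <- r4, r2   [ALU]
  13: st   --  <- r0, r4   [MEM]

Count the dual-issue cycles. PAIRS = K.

t=0 i0+i1:sub/xor ; pair
t=1 i2:sll ; RAW r4
t=2 i3+i4:sub/blt ; pair
t=3 i5:ld ; no-port MEM/MEM
t=4 i6+i7:st/and ; pair
t=5 i8:ld ; no-port MEM/BR
t=6 i9+i10:bne/xor ; pair
t=7 i11+i12:ld/sll ; pair
t=8 i13:st ; tail

PAIRS = 5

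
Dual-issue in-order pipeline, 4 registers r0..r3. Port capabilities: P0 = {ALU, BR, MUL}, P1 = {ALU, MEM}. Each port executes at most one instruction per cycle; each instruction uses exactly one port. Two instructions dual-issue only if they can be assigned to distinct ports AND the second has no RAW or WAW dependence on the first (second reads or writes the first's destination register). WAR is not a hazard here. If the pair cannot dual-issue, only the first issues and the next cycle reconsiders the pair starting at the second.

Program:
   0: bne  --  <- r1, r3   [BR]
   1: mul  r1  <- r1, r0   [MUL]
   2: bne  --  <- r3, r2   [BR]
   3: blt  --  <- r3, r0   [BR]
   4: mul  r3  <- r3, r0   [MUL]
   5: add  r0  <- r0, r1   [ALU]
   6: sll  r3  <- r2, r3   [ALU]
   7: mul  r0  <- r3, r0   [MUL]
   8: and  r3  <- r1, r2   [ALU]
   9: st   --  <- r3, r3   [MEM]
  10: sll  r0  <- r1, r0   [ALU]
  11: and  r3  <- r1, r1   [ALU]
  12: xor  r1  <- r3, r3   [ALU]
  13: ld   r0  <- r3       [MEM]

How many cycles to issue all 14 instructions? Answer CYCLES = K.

CYCLES = 10

#0 head=0: bne i0 no-port BR/MUL
#1 head=1: mul i1 no-port MUL/BR
#2 head=2: bne i2 no-port BR/BR
#3 head=3: blt i3 no-port BR/MUL
#4 head=4: mul+add i4&i5 2-wide
#5 head=6: sll i6 RAW r3
#6 head=7: mul+and i7&i8 2-wide
#7 head=9: st+sll i9&i10 2-wide
#8 head=11: and i11 RAW r3
#9 head=12: xor+ld i12&i13 2-wide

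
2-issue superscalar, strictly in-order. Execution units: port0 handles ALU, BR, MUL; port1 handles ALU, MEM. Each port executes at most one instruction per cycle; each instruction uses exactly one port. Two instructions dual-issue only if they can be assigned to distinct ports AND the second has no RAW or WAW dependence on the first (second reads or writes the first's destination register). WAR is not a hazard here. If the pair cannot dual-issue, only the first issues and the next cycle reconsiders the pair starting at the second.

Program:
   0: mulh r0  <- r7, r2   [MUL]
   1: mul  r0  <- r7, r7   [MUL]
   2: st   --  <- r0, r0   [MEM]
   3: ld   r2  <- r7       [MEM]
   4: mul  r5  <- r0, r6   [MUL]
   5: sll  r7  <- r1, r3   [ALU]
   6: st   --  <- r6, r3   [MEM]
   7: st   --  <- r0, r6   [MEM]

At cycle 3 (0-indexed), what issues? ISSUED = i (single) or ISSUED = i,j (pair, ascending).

ISSUED = 3,4

#0 head=0: mulh i0 no-port MUL/MUL
#1 head=1: mul i1 RAW r0
#2 head=2: st i2 no-port MEM/MEM
#3 head=3: ld mul i3&i4 pair
#4 head=5: sll st i5&i6 pair
#5 head=7: st i7 tail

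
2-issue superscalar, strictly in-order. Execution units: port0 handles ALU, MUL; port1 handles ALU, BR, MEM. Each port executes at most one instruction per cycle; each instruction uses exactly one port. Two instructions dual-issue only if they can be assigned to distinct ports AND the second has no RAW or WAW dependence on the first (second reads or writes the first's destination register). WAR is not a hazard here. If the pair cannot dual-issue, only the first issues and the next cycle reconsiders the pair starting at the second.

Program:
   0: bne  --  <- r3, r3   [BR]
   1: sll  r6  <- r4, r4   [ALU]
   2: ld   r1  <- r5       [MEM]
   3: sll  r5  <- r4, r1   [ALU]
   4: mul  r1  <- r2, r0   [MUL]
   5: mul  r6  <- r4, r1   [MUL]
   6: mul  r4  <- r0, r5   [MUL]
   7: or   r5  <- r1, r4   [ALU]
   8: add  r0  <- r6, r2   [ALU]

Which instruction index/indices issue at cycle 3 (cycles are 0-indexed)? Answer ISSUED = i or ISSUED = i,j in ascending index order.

ISSUED = 5

#0 head=0: bne;sll i0+i1 pair
#1 head=2: ld i2 RAW r1
#2 head=3: sll;mul i3+i4 pair
#3 head=5: mul i5 no-port MUL/MUL
#4 head=6: mul i6 RAW r4
#5 head=7: or;add i7+i8 pair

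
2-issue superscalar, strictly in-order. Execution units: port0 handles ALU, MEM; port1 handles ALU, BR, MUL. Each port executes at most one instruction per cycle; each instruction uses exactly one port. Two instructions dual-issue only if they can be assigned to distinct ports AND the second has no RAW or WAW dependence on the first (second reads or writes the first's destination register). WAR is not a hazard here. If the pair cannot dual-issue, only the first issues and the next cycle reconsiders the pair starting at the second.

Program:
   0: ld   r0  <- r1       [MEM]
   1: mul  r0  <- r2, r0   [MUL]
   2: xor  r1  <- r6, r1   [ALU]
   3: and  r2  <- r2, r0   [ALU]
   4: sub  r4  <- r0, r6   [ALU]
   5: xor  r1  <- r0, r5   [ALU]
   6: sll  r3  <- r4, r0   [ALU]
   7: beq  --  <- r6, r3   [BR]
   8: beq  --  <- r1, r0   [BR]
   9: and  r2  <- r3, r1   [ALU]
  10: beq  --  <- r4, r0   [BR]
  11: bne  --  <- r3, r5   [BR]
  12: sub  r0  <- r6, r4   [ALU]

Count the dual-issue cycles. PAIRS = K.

0. ld.MEM @i0  | RAW+WAW r0
1. mul.MUL;xor.ALU @i1+i2  | 2-wide
2. and.ALU;sub.ALU @i3+i4  | 2-wide
3. xor.ALU;sll.ALU @i5+i6  | 2-wide
4. beq.BR @i7  | no-port BR/BR
5. beq.BR;and.ALU @i8+i9  | 2-wide
6. beq.BR @i10  | no-port BR/BR
7. bne.BR;sub.ALU @i11+i12  | 2-wide

PAIRS = 5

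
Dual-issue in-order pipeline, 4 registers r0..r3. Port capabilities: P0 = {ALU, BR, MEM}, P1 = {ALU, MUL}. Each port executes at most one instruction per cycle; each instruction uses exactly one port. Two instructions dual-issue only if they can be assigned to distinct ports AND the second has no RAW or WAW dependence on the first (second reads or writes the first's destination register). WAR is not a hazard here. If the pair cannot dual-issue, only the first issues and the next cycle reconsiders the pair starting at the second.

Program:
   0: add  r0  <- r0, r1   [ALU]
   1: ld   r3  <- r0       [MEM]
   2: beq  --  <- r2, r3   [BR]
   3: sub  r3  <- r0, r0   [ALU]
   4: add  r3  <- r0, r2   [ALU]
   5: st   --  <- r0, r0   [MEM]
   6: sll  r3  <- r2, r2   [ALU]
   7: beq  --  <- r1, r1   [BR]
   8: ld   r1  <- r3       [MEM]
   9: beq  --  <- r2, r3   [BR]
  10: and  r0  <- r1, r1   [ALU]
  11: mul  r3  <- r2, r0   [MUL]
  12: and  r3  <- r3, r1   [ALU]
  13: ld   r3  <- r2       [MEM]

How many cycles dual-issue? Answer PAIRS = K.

PAIRS = 4

#0 head=0: add.ALU i0 RAW r0
#1 head=1: ld.MEM i1 no-port MEM/BR
#2 head=2: beq.BR;sub.ALU i2+i3 2-wide
#3 head=4: add.ALU;st.MEM i4+i5 2-wide
#4 head=6: sll.ALU;beq.BR i6+i7 2-wide
#5 head=8: ld.MEM i8 no-port MEM/BR
#6 head=9: beq.BR;and.ALU i9+i10 2-wide
#7 head=11: mul.MUL i11 RAW+WAW r3
#8 head=12: and.ALU i12 WAW r3
#9 head=13: ld.MEM i13 tail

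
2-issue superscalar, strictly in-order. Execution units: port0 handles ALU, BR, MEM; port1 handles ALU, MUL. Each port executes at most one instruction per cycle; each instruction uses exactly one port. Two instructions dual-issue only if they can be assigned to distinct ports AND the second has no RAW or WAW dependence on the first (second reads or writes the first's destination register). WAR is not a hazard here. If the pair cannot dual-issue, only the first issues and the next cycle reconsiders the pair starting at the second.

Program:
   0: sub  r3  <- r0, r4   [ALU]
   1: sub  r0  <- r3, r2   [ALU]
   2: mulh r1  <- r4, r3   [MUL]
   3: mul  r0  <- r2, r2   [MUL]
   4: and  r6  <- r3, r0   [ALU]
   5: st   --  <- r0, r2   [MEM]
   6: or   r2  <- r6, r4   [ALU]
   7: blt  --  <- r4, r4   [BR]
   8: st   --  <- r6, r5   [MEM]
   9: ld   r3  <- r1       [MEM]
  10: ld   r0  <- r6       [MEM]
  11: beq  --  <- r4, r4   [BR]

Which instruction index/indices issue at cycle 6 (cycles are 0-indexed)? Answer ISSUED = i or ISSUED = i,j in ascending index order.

ISSUED = 9

[0] i0  sub.ALU  -- RAW r3
[1] i1/i2  sub.ALU mulh.MUL  -- 2-wide
[2] i3  mul.MUL  -- RAW r0
[3] i4/i5  and.ALU st.MEM  -- 2-wide
[4] i6/i7  or.ALU blt.BR  -- 2-wide
[5] i8  st.MEM  -- no-port MEM/MEM
[6] i9  ld.MEM  -- no-port MEM/MEM
[7] i10  ld.MEM  -- no-port MEM/BR
[8] i11  beq.BR  -- tail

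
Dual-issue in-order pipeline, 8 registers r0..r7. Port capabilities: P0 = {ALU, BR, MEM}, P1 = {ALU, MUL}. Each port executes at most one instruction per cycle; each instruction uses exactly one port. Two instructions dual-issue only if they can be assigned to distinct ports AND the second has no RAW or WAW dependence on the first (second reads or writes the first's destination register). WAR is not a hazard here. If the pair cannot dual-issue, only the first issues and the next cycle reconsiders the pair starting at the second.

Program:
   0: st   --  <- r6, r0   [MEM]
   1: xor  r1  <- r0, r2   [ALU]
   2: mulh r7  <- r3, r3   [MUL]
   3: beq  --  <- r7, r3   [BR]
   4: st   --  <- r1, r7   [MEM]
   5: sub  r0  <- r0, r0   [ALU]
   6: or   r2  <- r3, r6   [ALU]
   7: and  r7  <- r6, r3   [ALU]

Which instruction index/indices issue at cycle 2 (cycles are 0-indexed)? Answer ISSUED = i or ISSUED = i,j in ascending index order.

ISSUED = 3

  cy0 -> i0+i1 (st.MEM;xor.ALU) dual
  cy1 -> i2 (mulh.MUL) RAW r7
  cy2 -> i3 (beq.BR) no-port BR/MEM
  cy3 -> i4+i5 (st.MEM;sub.ALU) dual
  cy4 -> i6+i7 (or.ALU;and.ALU) dual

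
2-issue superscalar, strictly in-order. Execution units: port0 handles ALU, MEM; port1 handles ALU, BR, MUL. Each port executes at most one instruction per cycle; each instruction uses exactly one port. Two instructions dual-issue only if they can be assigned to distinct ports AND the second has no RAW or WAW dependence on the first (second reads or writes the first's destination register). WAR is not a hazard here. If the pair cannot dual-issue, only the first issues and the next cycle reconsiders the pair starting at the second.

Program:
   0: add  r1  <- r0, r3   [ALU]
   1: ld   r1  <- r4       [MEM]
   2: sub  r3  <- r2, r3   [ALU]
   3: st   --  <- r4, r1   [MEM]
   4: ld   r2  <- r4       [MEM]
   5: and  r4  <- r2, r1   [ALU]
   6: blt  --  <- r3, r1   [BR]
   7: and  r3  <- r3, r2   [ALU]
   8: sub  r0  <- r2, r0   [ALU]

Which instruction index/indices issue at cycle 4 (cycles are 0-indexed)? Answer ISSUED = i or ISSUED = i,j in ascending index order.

ISSUED = 5,6

[0] i0  add  -- WAW r1
[1] i1/i2  ld+sub  -- pair
[2] i3  st  -- no-port MEM/MEM
[3] i4  ld  -- RAW r2
[4] i5/i6  and+blt  -- pair
[5] i7/i8  and+sub  -- pair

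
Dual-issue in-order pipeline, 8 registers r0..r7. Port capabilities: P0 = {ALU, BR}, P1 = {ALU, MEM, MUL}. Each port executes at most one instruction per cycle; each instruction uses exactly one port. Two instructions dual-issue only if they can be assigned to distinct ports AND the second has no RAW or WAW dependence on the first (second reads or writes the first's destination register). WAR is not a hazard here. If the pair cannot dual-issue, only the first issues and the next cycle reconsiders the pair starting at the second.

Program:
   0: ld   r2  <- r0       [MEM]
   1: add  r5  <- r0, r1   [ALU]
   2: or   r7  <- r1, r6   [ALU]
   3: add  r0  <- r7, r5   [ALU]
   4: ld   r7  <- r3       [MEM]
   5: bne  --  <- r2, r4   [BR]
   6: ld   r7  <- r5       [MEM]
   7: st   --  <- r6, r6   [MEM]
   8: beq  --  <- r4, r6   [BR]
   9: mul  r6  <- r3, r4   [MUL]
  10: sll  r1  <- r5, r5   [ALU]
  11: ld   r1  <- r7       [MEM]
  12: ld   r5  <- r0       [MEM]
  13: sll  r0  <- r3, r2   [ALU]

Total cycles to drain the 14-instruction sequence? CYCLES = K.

t=0 i0+i1:ld.MEM;add.ALU ; dual
t=1 i2:or.ALU ; RAW r7
t=2 i3+i4:add.ALU;ld.MEM ; dual
t=3 i5+i6:bne.BR;ld.MEM ; dual
t=4 i7+i8:st.MEM;beq.BR ; dual
t=5 i9+i10:mul.MUL;sll.ALU ; dual
t=6 i11:ld.MEM ; no-port MEM/MEM
t=7 i12+i13:ld.MEM;sll.ALU ; dual

CYCLES = 8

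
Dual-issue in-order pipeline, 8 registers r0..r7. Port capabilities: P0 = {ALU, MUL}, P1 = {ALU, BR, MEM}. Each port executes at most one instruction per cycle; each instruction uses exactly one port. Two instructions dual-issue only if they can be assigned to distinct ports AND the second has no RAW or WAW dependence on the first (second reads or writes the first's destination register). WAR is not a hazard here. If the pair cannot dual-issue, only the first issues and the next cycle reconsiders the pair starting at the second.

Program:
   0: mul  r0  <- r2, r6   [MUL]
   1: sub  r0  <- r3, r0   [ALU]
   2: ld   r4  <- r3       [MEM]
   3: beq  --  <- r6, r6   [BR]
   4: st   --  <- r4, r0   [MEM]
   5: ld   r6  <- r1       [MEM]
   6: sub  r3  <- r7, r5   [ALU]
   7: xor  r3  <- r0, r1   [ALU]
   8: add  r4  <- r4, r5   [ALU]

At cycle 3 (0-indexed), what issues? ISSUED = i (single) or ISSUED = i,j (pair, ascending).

ISSUED = 4

0. mul.MUL @i0  | RAW+WAW r0
1. sub.ALU ld.MEM @i1+i2  | pair
2. beq.BR @i3  | no-port BR/MEM
3. st.MEM @i4  | no-port MEM/MEM
4. ld.MEM sub.ALU @i5+i6  | pair
5. xor.ALU add.ALU @i7+i8  | pair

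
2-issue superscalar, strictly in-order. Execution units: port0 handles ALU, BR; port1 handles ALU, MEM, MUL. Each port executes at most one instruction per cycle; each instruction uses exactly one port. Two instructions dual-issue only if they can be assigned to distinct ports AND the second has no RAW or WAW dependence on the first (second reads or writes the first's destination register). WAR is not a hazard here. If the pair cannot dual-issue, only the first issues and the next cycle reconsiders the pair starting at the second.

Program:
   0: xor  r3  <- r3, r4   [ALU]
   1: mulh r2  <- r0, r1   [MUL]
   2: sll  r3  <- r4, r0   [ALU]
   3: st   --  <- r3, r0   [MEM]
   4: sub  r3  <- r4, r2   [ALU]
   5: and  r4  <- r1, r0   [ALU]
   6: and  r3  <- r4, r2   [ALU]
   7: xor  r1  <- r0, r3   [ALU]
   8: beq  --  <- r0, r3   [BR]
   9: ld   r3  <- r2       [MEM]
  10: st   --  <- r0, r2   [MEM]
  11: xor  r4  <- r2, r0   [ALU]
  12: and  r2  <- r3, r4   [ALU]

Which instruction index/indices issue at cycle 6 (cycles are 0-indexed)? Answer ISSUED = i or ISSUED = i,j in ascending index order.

  cy0 -> i0,i1 (xor.ALU+mulh.MUL) dual
  cy1 -> i2 (sll.ALU) RAW r3
  cy2 -> i3,i4 (st.MEM+sub.ALU) dual
  cy3 -> i5 (and.ALU) RAW r4
  cy4 -> i6 (and.ALU) RAW r3
  cy5 -> i7,i8 (xor.ALU+beq.BR) dual
  cy6 -> i9 (ld.MEM) no-port MEM/MEM
  cy7 -> i10,i11 (st.MEM+xor.ALU) dual
  cy8 -> i12 (and.ALU) tail

ISSUED = 9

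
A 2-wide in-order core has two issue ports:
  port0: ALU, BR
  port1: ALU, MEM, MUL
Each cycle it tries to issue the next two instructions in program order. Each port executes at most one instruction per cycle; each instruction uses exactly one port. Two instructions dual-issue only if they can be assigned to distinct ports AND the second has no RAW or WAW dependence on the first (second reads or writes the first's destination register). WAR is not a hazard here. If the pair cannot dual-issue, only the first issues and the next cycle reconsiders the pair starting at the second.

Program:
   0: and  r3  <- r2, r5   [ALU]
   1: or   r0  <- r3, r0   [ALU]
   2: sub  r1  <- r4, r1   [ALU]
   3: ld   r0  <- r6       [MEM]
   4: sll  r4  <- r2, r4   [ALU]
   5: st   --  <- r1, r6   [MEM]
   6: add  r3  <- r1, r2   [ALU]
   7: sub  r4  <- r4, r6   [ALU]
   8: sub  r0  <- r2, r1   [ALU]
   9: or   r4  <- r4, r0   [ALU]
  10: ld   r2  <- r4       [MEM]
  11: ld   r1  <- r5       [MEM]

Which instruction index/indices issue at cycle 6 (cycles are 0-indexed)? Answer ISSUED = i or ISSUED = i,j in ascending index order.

ISSUED = 10

c0: i0 and  RAW r3
c1: i1/i2 or+sub  2-wide
c2: i3/i4 ld+sll  2-wide
c3: i5/i6 st+add  2-wide
c4: i7/i8 sub+sub  2-wide
c5: i9 or  RAW r4
c6: i10 ld  no-port MEM/MEM
c7: i11 ld  tail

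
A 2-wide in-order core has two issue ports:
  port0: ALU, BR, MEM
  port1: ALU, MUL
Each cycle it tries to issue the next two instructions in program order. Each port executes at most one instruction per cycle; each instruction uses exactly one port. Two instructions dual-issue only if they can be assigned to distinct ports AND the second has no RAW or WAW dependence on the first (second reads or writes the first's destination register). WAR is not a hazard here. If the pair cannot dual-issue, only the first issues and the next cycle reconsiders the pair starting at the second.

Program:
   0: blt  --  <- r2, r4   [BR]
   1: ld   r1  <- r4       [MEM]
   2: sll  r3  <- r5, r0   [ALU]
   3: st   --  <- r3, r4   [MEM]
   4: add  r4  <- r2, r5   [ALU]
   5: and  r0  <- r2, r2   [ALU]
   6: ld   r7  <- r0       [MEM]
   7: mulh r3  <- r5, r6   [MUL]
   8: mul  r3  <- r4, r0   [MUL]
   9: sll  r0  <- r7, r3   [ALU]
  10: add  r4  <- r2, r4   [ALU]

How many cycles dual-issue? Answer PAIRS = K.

PAIRS = 4

c0: i0 blt.BR  no-port BR/MEM
c1: i1&i2 ld.MEM sll.ALU  dual
c2: i3&i4 st.MEM add.ALU  dual
c3: i5 and.ALU  RAW r0
c4: i6&i7 ld.MEM mulh.MUL  dual
c5: i8 mul.MUL  RAW r3
c6: i9&i10 sll.ALU add.ALU  dual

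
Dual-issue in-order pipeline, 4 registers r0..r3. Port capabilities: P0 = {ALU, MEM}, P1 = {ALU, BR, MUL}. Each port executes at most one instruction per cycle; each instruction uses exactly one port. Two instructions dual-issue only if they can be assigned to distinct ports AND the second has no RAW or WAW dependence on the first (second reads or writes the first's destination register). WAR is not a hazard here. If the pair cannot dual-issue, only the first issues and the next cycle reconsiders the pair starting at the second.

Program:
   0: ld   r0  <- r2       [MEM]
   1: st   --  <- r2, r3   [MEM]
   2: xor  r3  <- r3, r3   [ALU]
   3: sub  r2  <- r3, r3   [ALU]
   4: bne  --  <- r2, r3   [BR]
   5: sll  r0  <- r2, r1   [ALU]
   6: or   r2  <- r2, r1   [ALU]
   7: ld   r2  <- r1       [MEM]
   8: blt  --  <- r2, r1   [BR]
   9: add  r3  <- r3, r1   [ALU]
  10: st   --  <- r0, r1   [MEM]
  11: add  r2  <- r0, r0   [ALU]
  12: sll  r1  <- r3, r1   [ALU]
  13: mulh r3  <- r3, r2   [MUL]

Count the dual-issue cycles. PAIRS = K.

PAIRS = 5

  cy0 -> i0 (ld) no-port MEM/MEM
  cy1 -> i1/i2 (st;xor) 2-wide
  cy2 -> i3 (sub) RAW r2
  cy3 -> i4/i5 (bne;sll) 2-wide
  cy4 -> i6 (or) WAW r2
  cy5 -> i7 (ld) RAW r2
  cy6 -> i8/i9 (blt;add) 2-wide
  cy7 -> i10/i11 (st;add) 2-wide
  cy8 -> i12/i13 (sll;mulh) 2-wide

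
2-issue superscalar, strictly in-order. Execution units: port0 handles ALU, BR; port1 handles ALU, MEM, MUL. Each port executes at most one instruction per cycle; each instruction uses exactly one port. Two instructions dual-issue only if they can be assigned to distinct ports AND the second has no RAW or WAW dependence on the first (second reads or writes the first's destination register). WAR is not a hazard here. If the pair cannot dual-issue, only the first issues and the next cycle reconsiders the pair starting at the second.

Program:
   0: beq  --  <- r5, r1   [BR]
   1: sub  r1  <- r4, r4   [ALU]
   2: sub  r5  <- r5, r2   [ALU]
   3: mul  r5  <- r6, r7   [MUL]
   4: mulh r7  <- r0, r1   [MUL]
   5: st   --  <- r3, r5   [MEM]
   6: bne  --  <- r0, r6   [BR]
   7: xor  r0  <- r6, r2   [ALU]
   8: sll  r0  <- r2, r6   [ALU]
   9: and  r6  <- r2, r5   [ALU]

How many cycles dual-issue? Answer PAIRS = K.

#0 head=0: beq+sub i0/i1 2-wide
#1 head=2: sub i2 WAW r5
#2 head=3: mul i3 no-port MUL/MUL
#3 head=4: mulh i4 no-port MUL/MEM
#4 head=5: st+bne i5/i6 2-wide
#5 head=7: xor i7 WAW r0
#6 head=8: sll+and i8/i9 2-wide

PAIRS = 3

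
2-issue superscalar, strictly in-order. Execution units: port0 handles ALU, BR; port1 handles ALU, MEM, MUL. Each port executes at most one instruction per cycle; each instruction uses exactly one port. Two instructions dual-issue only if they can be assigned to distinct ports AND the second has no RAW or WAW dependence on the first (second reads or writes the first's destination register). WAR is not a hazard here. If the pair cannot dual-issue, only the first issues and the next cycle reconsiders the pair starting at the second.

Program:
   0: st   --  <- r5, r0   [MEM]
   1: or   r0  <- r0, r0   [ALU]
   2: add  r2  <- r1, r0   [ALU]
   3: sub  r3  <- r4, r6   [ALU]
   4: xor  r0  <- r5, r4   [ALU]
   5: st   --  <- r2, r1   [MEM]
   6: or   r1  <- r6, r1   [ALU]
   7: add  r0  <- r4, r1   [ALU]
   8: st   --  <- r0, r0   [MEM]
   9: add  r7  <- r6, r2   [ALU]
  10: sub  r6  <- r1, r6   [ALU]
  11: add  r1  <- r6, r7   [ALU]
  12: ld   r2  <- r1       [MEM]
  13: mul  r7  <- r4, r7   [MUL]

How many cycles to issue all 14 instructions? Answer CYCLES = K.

0. st.MEM+or.ALU @i0/i1  | 2-wide
1. add.ALU+sub.ALU @i2/i3  | 2-wide
2. xor.ALU+st.MEM @i4/i5  | 2-wide
3. or.ALU @i6  | RAW r1
4. add.ALU @i7  | RAW r0
5. st.MEM+add.ALU @i8/i9  | 2-wide
6. sub.ALU @i10  | RAW r6
7. add.ALU @i11  | RAW r1
8. ld.MEM @i12  | no-port MEM/MUL
9. mul.MUL @i13  | tail

CYCLES = 10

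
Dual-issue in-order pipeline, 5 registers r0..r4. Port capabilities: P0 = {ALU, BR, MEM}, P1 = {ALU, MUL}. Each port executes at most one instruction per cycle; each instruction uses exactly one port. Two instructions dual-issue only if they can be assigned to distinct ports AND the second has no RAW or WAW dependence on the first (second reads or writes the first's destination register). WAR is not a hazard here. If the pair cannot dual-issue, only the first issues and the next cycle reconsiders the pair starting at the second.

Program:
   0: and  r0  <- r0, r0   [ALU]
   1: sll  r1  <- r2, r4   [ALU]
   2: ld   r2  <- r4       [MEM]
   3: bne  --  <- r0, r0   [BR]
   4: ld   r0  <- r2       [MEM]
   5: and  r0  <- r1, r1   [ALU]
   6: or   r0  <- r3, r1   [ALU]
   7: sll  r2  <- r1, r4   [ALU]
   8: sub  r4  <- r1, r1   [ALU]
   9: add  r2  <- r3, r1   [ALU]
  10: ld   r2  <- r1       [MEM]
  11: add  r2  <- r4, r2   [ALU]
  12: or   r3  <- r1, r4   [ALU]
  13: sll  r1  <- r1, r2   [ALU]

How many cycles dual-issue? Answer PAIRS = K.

[0] i0+i1  and+sll  -- dual
[1] i2  ld  -- no-port MEM/BR
[2] i3  bne  -- no-port BR/MEM
[3] i4  ld  -- WAW r0
[4] i5  and  -- WAW r0
[5] i6+i7  or+sll  -- dual
[6] i8+i9  sub+add  -- dual
[7] i10  ld  -- RAW+WAW r2
[8] i11+i12  add+or  -- dual
[9] i13  sll  -- tail

PAIRS = 4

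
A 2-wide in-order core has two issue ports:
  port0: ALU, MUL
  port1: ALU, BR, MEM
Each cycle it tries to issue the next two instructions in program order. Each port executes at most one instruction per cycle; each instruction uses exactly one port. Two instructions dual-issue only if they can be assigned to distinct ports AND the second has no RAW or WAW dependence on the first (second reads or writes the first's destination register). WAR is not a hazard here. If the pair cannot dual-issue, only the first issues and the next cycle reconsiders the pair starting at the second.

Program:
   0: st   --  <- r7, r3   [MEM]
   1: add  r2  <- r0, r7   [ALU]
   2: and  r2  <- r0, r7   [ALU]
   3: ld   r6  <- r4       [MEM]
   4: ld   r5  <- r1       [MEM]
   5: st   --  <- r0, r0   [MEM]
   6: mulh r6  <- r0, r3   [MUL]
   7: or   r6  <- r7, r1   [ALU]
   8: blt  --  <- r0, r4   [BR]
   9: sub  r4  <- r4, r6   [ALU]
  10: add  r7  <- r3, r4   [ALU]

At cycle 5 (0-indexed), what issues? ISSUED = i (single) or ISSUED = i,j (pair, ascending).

[0] i0+i1  st+add  -- 2-wide
[1] i2+i3  and+ld  -- 2-wide
[2] i4  ld  -- no-port MEM/MEM
[3] i5+i6  st+mulh  -- 2-wide
[4] i7+i8  or+blt  -- 2-wide
[5] i9  sub  -- RAW r4
[6] i10  add  -- tail

ISSUED = 9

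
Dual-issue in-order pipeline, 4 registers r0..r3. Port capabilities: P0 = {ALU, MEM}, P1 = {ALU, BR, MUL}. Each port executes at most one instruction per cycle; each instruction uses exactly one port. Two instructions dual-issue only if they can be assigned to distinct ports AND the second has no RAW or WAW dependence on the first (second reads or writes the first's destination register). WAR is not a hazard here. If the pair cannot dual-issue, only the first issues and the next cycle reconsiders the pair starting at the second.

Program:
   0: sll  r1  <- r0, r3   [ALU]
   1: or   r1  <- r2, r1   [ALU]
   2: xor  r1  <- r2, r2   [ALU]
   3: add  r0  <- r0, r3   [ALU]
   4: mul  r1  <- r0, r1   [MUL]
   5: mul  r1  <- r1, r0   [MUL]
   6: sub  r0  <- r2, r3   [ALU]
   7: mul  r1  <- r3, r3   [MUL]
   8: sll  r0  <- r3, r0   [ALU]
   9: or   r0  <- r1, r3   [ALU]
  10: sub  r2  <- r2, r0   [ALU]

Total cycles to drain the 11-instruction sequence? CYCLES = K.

CYCLES = 8

0. sll @i0  | RAW+WAW r1
1. or @i1  | WAW r1
2. xor add @i2/i3  | dual
3. mul @i4  | no-port MUL/MUL
4. mul sub @i5/i6  | dual
5. mul sll @i7/i8  | dual
6. or @i9  | RAW r0
7. sub @i10  | tail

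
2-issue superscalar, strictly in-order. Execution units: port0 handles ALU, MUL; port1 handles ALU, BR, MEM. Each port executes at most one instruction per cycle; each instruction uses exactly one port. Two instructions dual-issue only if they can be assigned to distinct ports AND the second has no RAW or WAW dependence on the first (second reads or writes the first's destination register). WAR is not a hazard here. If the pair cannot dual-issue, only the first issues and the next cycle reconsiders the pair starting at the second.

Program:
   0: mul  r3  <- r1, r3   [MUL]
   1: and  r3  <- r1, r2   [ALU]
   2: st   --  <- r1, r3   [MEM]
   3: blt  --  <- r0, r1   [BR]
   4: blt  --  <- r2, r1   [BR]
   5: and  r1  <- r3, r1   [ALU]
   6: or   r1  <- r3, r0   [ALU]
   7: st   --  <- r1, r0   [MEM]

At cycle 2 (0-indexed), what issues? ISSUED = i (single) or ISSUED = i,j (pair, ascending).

ISSUED = 2

  cy0 -> i0 (mul.MUL) WAW r3
  cy1 -> i1 (and.ALU) RAW r3
  cy2 -> i2 (st.MEM) no-port MEM/BR
  cy3 -> i3 (blt.BR) no-port BR/BR
  cy4 -> i4&i5 (blt.BR;and.ALU) dual
  cy5 -> i6 (or.ALU) RAW r1
  cy6 -> i7 (st.MEM) tail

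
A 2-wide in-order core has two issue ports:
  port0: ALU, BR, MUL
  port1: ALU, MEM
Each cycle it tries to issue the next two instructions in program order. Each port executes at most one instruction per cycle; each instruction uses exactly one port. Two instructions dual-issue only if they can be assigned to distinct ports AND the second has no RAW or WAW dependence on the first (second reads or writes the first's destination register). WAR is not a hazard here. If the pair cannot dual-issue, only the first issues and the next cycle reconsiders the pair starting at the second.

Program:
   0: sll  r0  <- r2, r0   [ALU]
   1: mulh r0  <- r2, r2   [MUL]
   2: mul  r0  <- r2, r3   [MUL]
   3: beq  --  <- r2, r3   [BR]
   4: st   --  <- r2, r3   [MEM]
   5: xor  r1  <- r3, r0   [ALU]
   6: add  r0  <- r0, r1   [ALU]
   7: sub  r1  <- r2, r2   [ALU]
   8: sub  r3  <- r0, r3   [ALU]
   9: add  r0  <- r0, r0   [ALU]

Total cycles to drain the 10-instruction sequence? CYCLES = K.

#0 head=0: sll i0 WAW r0
#1 head=1: mulh i1 no-port MUL/MUL
#2 head=2: mul i2 no-port MUL/BR
#3 head=3: beq st i3,i4 dual
#4 head=5: xor i5 RAW r1
#5 head=6: add sub i6,i7 dual
#6 head=8: sub add i8,i9 dual

CYCLES = 7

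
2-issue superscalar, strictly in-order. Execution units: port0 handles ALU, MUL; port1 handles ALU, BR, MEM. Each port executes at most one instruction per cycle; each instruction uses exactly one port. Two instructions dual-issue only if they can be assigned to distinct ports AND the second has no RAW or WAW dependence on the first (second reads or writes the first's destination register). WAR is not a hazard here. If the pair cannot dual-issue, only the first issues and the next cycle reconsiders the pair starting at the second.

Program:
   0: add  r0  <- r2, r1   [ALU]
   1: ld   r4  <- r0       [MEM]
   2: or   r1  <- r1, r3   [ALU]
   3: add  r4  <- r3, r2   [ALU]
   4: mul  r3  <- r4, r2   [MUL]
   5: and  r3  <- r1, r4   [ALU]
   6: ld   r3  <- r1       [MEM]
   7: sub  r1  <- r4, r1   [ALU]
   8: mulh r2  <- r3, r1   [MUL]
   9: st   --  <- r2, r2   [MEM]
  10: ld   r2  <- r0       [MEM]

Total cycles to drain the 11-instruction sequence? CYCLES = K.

t=0 i0:add ; RAW r0
t=1 i1+i2:ld+or ; dual
t=2 i3:add ; RAW r4
t=3 i4:mul ; WAW r3
t=4 i5:and ; WAW r3
t=5 i6+i7:ld+sub ; dual
t=6 i8:mulh ; RAW r2
t=7 i9:st ; no-port MEM/MEM
t=8 i10:ld ; tail

CYCLES = 9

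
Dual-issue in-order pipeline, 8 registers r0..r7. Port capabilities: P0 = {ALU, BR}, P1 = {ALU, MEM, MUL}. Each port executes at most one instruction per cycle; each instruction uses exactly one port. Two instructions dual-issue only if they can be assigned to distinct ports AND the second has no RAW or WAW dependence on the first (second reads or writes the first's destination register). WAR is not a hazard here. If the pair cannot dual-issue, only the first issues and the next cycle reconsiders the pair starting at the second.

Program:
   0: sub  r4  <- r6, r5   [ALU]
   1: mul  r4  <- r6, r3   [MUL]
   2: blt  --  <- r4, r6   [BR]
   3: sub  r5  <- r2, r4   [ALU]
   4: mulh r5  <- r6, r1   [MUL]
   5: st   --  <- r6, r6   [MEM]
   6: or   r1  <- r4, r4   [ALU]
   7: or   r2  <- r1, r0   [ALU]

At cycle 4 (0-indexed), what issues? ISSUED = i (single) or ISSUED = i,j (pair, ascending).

  cy0 -> i0 (sub) WAW r4
  cy1 -> i1 (mul) RAW r4
  cy2 -> i2+i3 (blt sub) dual
  cy3 -> i4 (mulh) no-port MUL/MEM
  cy4 -> i5+i6 (st or) dual
  cy5 -> i7 (or) tail

ISSUED = 5,6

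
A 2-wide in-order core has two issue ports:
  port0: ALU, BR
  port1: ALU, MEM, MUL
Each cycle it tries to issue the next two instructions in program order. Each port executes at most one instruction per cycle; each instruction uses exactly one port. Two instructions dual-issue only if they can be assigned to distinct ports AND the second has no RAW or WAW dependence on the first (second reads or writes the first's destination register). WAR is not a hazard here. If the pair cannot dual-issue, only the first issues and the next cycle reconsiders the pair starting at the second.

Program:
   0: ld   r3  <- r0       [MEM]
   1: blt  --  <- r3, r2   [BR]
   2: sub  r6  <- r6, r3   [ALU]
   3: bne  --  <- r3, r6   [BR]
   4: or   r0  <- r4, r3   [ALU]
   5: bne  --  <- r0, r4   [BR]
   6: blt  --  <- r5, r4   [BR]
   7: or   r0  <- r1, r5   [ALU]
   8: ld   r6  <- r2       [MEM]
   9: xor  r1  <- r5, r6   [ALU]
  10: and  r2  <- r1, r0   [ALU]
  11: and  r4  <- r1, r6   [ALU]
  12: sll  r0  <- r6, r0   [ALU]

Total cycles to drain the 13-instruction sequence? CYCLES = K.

CYCLES = 9

0. ld @i0  | RAW r3
1. blt+sub @i1,i2  | pair
2. bne+or @i3,i4  | pair
3. bne @i5  | no-port BR/BR
4. blt+or @i6,i7  | pair
5. ld @i8  | RAW r6
6. xor @i9  | RAW r1
7. and+and @i10,i11  | pair
8. sll @i12  | tail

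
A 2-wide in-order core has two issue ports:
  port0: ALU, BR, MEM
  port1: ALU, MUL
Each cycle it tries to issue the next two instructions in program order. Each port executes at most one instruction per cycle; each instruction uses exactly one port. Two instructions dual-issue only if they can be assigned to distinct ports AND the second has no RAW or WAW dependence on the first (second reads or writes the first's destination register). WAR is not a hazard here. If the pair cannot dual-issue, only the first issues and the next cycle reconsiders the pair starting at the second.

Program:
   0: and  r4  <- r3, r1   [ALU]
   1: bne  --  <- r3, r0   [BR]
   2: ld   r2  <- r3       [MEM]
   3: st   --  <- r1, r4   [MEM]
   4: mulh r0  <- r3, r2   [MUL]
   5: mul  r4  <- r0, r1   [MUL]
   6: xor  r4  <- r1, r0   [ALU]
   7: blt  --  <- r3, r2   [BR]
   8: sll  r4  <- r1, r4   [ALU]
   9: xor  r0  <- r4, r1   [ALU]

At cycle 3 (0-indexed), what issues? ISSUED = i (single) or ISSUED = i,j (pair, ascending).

ISSUED = 5

t=0 i0+i1:and.ALU/bne.BR ; pair
t=1 i2:ld.MEM ; no-port MEM/MEM
t=2 i3+i4:st.MEM/mulh.MUL ; pair
t=3 i5:mul.MUL ; WAW r4
t=4 i6+i7:xor.ALU/blt.BR ; pair
t=5 i8:sll.ALU ; RAW r4
t=6 i9:xor.ALU ; tail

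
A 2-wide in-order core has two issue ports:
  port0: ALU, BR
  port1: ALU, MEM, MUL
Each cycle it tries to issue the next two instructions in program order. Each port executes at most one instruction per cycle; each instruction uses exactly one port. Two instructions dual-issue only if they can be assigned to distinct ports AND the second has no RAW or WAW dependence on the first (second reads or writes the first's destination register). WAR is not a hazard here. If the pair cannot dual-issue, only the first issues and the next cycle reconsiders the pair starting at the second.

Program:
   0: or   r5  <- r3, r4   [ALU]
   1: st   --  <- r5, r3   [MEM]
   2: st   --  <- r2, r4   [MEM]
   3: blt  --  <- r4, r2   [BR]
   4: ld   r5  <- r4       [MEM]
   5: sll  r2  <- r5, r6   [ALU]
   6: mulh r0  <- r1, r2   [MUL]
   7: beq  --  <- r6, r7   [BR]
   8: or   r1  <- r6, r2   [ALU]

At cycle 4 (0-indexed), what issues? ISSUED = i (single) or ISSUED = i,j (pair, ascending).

  cy0 -> i0 (or) RAW r5
  cy1 -> i1 (st) no-port MEM/MEM
  cy2 -> i2/i3 (st+blt) pair
  cy3 -> i4 (ld) RAW r5
  cy4 -> i5 (sll) RAW r2
  cy5 -> i6/i7 (mulh+beq) pair
  cy6 -> i8 (or) tail

ISSUED = 5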